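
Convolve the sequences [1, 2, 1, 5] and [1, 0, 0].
y[0] = 1×1 = 1; y[1] = 1×0 + 2×1 = 2; y[2] = 1×0 + 2×0 + 1×1 = 1; y[3] = 2×0 + 1×0 + 5×1 = 5; y[4] = 1×0 + 5×0 = 0; y[5] = 5×0 = 0

[1, 2, 1, 5, 0, 0]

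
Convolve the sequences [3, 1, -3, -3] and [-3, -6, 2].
y[0] = 3×-3 = -9; y[1] = 3×-6 + 1×-3 = -21; y[2] = 3×2 + 1×-6 + -3×-3 = 9; y[3] = 1×2 + -3×-6 + -3×-3 = 29; y[4] = -3×2 + -3×-6 = 12; y[5] = -3×2 = -6

[-9, -21, 9, 29, 12, -6]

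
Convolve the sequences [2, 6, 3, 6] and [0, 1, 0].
y[0] = 2×0 = 0; y[1] = 2×1 + 6×0 = 2; y[2] = 2×0 + 6×1 + 3×0 = 6; y[3] = 6×0 + 3×1 + 6×0 = 3; y[4] = 3×0 + 6×1 = 6; y[5] = 6×0 = 0

[0, 2, 6, 3, 6, 0]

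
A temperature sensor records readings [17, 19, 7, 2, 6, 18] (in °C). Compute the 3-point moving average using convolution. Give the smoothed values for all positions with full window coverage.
3-point moving average kernel = [1, 1, 1]. Apply in 'valid' mode (full window coverage): avg[0] = (17 + 19 + 7) / 3 = 14.33; avg[1] = (19 + 7 + 2) / 3 = 9.33; avg[2] = (7 + 2 + 6) / 3 = 5.0; avg[3] = (2 + 6 + 18) / 3 = 8.67. Smoothed values: [14.33, 9.33, 5.0, 8.67]

[14.33, 9.33, 5.0, 8.67]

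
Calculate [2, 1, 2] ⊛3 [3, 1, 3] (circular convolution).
Use y[k] = Σ_j a[j]·b[(k-j) mod 3]. y[0] = 2×3 + 1×3 + 2×1 = 11; y[1] = 2×1 + 1×3 + 2×3 = 11; y[2] = 2×3 + 1×1 + 2×3 = 13. Result: [11, 11, 13]

[11, 11, 13]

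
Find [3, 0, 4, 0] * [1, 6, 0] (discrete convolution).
y[0] = 3×1 = 3; y[1] = 3×6 + 0×1 = 18; y[2] = 3×0 + 0×6 + 4×1 = 4; y[3] = 0×0 + 4×6 + 0×1 = 24; y[4] = 4×0 + 0×6 = 0; y[5] = 0×0 = 0

[3, 18, 4, 24, 0, 0]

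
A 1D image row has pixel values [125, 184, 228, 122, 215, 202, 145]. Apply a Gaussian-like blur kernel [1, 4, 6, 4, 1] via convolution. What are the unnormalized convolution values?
Convolve image row [125, 184, 228, 122, 215, 202, 145] with kernel [1, 4, 6, 4, 1]: y[0] = 125×1 = 125; y[1] = 125×4 + 184×1 = 684; y[2] = 125×6 + 184×4 + 228×1 = 1714; y[3] = 125×4 + 184×6 + 228×4 + 122×1 = 2638; y[4] = 125×1 + 184×4 + 228×6 + 122×4 + 215×1 = 2932; y[5] = 184×1 + 228×4 + 122×6 + 215×4 + 202×1 = 2890; y[6] = 228×1 + 122×4 + 215×6 + 202×4 + 145×1 = 2959; y[7] = 122×1 + 215×4 + 202×6 + 145×4 = 2774; y[8] = 215×1 + 202×4 + 145×6 = 1893; y[9] = 202×1 + 145×4 = 782; y[10] = 145×1 = 145 → [125, 684, 1714, 2638, 2932, 2890, 2959, 2774, 1893, 782, 145]. Normalization factor = sum(kernel) = 16.

[125, 684, 1714, 2638, 2932, 2890, 2959, 2774, 1893, 782, 145]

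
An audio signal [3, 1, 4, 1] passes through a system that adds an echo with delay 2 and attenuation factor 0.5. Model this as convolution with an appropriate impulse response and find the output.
Direct-path + delayed-attenuated-path model → impulse response h = [1, 0, 0.5] (1 at lag 0, 0.5 at lag 2). Output y[n] = x[n] + 0.5·x[n - 2] (with x[n] = 0 outside 0..3): y[0] = 3 + 0.5×0 = 3; y[1] = 1 + 0.5×0 = 1; y[2] = 4 + 0.5×3 = 5.5; y[3] = 1 + 0.5×1 = 1.5; y[4] = 0 + 0.5×4 = 2.0; y[5] = 0 + 0.5×1 = 0.5. So y = [3, 1, 5.5, 1.5, 2.0, 0.5]

[3, 1, 5.5, 1.5, 2.0, 0.5]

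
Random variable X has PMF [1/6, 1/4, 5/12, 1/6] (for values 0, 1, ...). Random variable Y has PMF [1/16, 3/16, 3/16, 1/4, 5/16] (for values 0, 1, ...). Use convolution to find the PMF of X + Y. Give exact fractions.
P(X+Y=k) = Σ_i P(X=i)·P(Y=k-i) — a convolution of [1/6, 1/4, 5/12, 1/6] and [1/16, 3/16, 3/16, 1/4, 5/16]. P(X+Y=0) = (1/6)×(1/16) = 1/96; P(X+Y=1) = (1/6)×(3/16) + (1/4)×(1/16) = 1/32 + 1/64 = 3/64; P(X+Y=2) = (1/6)×(3/16) + (1/4)×(3/16) + (5/12)×(1/16) = 1/32 + 3/64 + 5/192 = 5/48; P(X+Y=3) = (1/6)×(1/4) + (1/4)×(3/16) + (5/12)×(3/16) + (1/6)×(1/16) = 1/24 + 3/64 + 5/64 + 1/96 = 17/96; P(X+Y=4) = (1/6)×(5/16) + (1/4)×(1/4) + (5/12)×(3/16) + (1/6)×(3/16) = 5/96 + 1/16 + 5/64 + 1/32 = 43/192; P(X+Y=5) = (1/4)×(5/16) + (5/12)×(1/4) + (1/6)×(3/16) = 5/64 + 5/48 + 1/32 = 41/192; P(X+Y=6) = (5/12)×(5/16) + (1/6)×(1/4) = 25/192 + 1/24 = 11/64; P(X+Y=7) = (1/6)×(5/16) = 5/96. PMF: [1/96, 3/64, 5/48, 17/96, 43/192, 41/192, 11/64, 5/96] (sums to 1 ✓)

[1/96, 3/64, 5/48, 17/96, 43/192, 41/192, 11/64, 5/96]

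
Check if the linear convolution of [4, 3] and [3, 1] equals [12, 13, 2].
Recompute linear convolution of [4, 3] and [3, 1]: y[0] = 4×3 = 12; y[1] = 4×1 + 3×3 = 13; y[2] = 3×1 = 3 → [12, 13, 3]. Compare to given [12, 13, 2]: they differ at index 2: given 2, correct 3, so answer: No

No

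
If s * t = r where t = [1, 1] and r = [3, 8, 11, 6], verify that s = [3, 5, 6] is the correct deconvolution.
Forward-compute [3, 5, 6] * [1, 1]: r[0] = 3×1 = 3; r[1] = 3×1 + 5×1 = 8; r[2] = 5×1 + 6×1 = 11; r[3] = 6×1 = 6 → [3, 8, 11, 6]. Matches given r = [3, 8, 11, 6], so verified.

Verified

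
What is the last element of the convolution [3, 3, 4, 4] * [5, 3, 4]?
Use y[k] = Σ_i a[i]·b[k-i] at k=5. y[5] = 4×4 = 16

16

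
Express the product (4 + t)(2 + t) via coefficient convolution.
Ascending coefficients: a = [4, 1], b = [2, 1]. c[0] = 4×2 = 8; c[1] = 4×1 + 1×2 = 6; c[2] = 1×1 = 1. Result coefficients: [8, 6, 1] → 8 + 6t + t^2

8 + 6t + t^2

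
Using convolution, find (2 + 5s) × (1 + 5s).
Ascending coefficients: a = [2, 5], b = [1, 5]. c[0] = 2×1 = 2; c[1] = 2×5 + 5×1 = 15; c[2] = 5×5 = 25. Result coefficients: [2, 15, 25] → 2 + 15s + 25s^2

2 + 15s + 25s^2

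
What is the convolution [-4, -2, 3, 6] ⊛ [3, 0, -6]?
y[0] = -4×3 = -12; y[1] = -4×0 + -2×3 = -6; y[2] = -4×-6 + -2×0 + 3×3 = 33; y[3] = -2×-6 + 3×0 + 6×3 = 30; y[4] = 3×-6 + 6×0 = -18; y[5] = 6×-6 = -36

[-12, -6, 33, 30, -18, -36]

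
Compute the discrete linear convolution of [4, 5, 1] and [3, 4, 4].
y[0] = 4×3 = 12; y[1] = 4×4 + 5×3 = 31; y[2] = 4×4 + 5×4 + 1×3 = 39; y[3] = 5×4 + 1×4 = 24; y[4] = 1×4 = 4

[12, 31, 39, 24, 4]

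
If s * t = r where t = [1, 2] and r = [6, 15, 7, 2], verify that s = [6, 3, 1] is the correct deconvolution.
Forward-compute [6, 3, 1] * [1, 2]: r[0] = 6×1 = 6; r[1] = 6×2 + 3×1 = 15; r[2] = 3×2 + 1×1 = 7; r[3] = 1×2 = 2 → [6, 15, 7, 2]. Matches given r = [6, 15, 7, 2], so verified.

Verified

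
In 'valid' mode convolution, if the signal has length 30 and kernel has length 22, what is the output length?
'Valid' mode counts only positions where the kernel fully overlaps the signal: m - n + 1 = 30 - 22 + 1 = 9

9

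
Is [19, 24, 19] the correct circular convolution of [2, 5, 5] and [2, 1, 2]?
Recompute circular convolution of [2, 5, 5] and [2, 1, 2]: y[0] = 2×2 + 5×2 + 5×1 = 19; y[1] = 2×1 + 5×2 + 5×2 = 22; y[2] = 2×2 + 5×1 + 5×2 = 19 → [19, 22, 19]. Compare to given [19, 24, 19]: they differ at index 1: given 24, correct 22, so answer: No

No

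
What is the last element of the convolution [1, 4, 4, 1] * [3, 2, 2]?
Use y[k] = Σ_i a[i]·b[k-i] at k=5. y[5] = 1×2 = 2

2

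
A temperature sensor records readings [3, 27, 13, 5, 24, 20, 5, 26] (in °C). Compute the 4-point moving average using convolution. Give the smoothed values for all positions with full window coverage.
4-point moving average kernel = [1, 1, 1, 1]. Apply in 'valid' mode (full window coverage): avg[0] = (3 + 27 + 13 + 5) / 4 = 12.0; avg[1] = (27 + 13 + 5 + 24) / 4 = 17.25; avg[2] = (13 + 5 + 24 + 20) / 4 = 15.5; avg[3] = (5 + 24 + 20 + 5) / 4 = 13.5; avg[4] = (24 + 20 + 5 + 26) / 4 = 18.75. Smoothed values: [12.0, 17.25, 15.5, 13.5, 18.75]

[12.0, 17.25, 15.5, 13.5, 18.75]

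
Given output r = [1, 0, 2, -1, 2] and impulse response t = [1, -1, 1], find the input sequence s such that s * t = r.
Deconvolve r=[1, 0, 2, -1, 2] by t=[1, -1, 1]. Since t[0]=1, solve forward: s[0] = r[0] / 1 = 1; s[1] = (r[1] - 1×-1) / 1 = 1; s[2] = (r[2] - 1×-1 - 1×1) / 1 = 2. So s = [1, 1, 2]. Check by forward convolution: r[0] = 1×1 = 1; r[1] = 1×-1 + 1×1 = 0; r[2] = 1×1 + 1×-1 + 2×1 = 2; r[3] = 1×1 + 2×-1 = -1; r[4] = 2×1 = 2

[1, 1, 2]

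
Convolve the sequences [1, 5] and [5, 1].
y[0] = 1×5 = 5; y[1] = 1×1 + 5×5 = 26; y[2] = 5×1 = 5

[5, 26, 5]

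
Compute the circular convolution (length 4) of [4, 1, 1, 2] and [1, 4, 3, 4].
Use y[k] = Σ_j u[j]·v[(k-j) mod 4]. y[0] = 4×1 + 1×4 + 1×3 + 2×4 = 19; y[1] = 4×4 + 1×1 + 1×4 + 2×3 = 27; y[2] = 4×3 + 1×4 + 1×1 + 2×4 = 25; y[3] = 4×4 + 1×3 + 1×4 + 2×1 = 25. Result: [19, 27, 25, 25]

[19, 27, 25, 25]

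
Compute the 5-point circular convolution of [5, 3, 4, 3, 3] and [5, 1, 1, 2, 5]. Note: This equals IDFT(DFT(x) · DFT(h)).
Either evaluate y[k] = Σ_j x[j]·h[(k-j) mod 5] directly, or use IDFT(DFT(x) · DFT(h)). y[0] = 5×5 + 3×5 + 4×2 + 3×1 + 3×1 = 54; y[1] = 5×1 + 3×5 + 4×5 + 3×2 + 3×1 = 49; y[2] = 5×1 + 3×1 + 4×5 + 3×5 + 3×2 = 49; y[3] = 5×2 + 3×1 + 4×1 + 3×5 + 3×5 = 47; y[4] = 5×5 + 3×2 + 4×1 + 3×1 + 3×5 = 53. Result: [54, 49, 49, 47, 53]

[54, 49, 49, 47, 53]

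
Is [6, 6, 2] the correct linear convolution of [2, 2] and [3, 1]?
Recompute linear convolution of [2, 2] and [3, 1]: y[0] = 2×3 = 6; y[1] = 2×1 + 2×3 = 8; y[2] = 2×1 = 2 → [6, 8, 2]. Compare to given [6, 6, 2]: they differ at index 1: given 6, correct 8, so answer: No

No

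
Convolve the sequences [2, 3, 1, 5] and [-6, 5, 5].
y[0] = 2×-6 = -12; y[1] = 2×5 + 3×-6 = -8; y[2] = 2×5 + 3×5 + 1×-6 = 19; y[3] = 3×5 + 1×5 + 5×-6 = -10; y[4] = 1×5 + 5×5 = 30; y[5] = 5×5 = 25

[-12, -8, 19, -10, 30, 25]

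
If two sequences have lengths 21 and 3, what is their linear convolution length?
Linear/full convolution length: m + n - 1 = 21 + 3 - 1 = 23

23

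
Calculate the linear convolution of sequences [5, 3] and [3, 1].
y[0] = 5×3 = 15; y[1] = 5×1 + 3×3 = 14; y[2] = 3×1 = 3

[15, 14, 3]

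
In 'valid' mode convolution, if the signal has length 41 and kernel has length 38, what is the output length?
'Valid' mode counts only positions where the kernel fully overlaps the signal: m - n + 1 = 41 - 38 + 1 = 4

4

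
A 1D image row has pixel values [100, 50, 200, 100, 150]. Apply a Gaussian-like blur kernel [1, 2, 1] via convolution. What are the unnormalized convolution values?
Convolve image row [100, 50, 200, 100, 150] with kernel [1, 2, 1]: y[0] = 100×1 = 100; y[1] = 100×2 + 50×1 = 250; y[2] = 100×1 + 50×2 + 200×1 = 400; y[3] = 50×1 + 200×2 + 100×1 = 550; y[4] = 200×1 + 100×2 + 150×1 = 550; y[5] = 100×1 + 150×2 = 400; y[6] = 150×1 = 150 → [100, 250, 400, 550, 550, 400, 150]. Normalization factor = sum(kernel) = 4.

[100, 250, 400, 550, 550, 400, 150]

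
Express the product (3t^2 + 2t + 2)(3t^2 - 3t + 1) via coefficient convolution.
Ascending coefficients: a = [2, 2, 3], b = [1, -3, 3]. c[0] = 2×1 = 2; c[1] = 2×-3 + 2×1 = -4; c[2] = 2×3 + 2×-3 + 3×1 = 3; c[3] = 2×3 + 3×-3 = -3; c[4] = 3×3 = 9. Result coefficients: [2, -4, 3, -3, 9] → 9t^4 - 3t^3 + 3t^2 - 4t + 2

9t^4 - 3t^3 + 3t^2 - 4t + 2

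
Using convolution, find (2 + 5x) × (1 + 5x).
Ascending coefficients: a = [2, 5], b = [1, 5]. c[0] = 2×1 = 2; c[1] = 2×5 + 5×1 = 15; c[2] = 5×5 = 25. Result coefficients: [2, 15, 25] → 2 + 15x + 25x^2

2 + 15x + 25x^2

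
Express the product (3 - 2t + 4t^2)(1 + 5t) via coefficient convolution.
Ascending coefficients: a = [3, -2, 4], b = [1, 5]. c[0] = 3×1 = 3; c[1] = 3×5 + -2×1 = 13; c[2] = -2×5 + 4×1 = -6; c[3] = 4×5 = 20. Result coefficients: [3, 13, -6, 20] → 3 + 13t - 6t^2 + 20t^3

3 + 13t - 6t^2 + 20t^3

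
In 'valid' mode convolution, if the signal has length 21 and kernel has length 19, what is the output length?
'Valid' mode counts only positions where the kernel fully overlaps the signal: m - n + 1 = 21 - 19 + 1 = 3

3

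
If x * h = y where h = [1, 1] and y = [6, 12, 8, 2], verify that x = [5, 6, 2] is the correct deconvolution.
Forward-compute [5, 6, 2] * [1, 1]: y[0] = 5×1 = 5; y[1] = 5×1 + 6×1 = 11; y[2] = 6×1 + 2×1 = 8; y[3] = 2×1 = 2 → [5, 11, 8, 2]. Does not match given y = [6, 12, 8, 2].

Not verified. [5, 6, 2] * [1, 1] = [5, 11, 8, 2], which differs from [6, 12, 8, 2] at index 0.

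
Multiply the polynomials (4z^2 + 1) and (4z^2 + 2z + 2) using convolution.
Ascending coefficients: a = [1, 0, 4], b = [2, 2, 4]. c[0] = 1×2 = 2; c[1] = 1×2 + 0×2 = 2; c[2] = 1×4 + 0×2 + 4×2 = 12; c[3] = 0×4 + 4×2 = 8; c[4] = 4×4 = 16. Result coefficients: [2, 2, 12, 8, 16] → 16z^4 + 8z^3 + 12z^2 + 2z + 2

16z^4 + 8z^3 + 12z^2 + 2z + 2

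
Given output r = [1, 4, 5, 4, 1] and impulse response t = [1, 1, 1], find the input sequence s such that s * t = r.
Deconvolve r=[1, 4, 5, 4, 1] by t=[1, 1, 1]. Since t[0]=1, solve forward: s[0] = r[0] / 1 = 1; s[1] = (r[1] - 1×1) / 1 = 3; s[2] = (r[2] - 3×1 - 1×1) / 1 = 1. So s = [1, 3, 1]. Check by forward convolution: r[0] = 1×1 = 1; r[1] = 1×1 + 3×1 = 4; r[2] = 1×1 + 3×1 + 1×1 = 5; r[3] = 3×1 + 1×1 = 4; r[4] = 1×1 = 1

[1, 3, 1]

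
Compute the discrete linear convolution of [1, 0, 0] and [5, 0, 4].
y[0] = 1×5 = 5; y[1] = 1×0 + 0×5 = 0; y[2] = 1×4 + 0×0 + 0×5 = 4; y[3] = 0×4 + 0×0 = 0; y[4] = 0×4 = 0

[5, 0, 4, 0, 0]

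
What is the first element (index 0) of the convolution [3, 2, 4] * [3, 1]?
Use y[k] = Σ_i a[i]·b[k-i] at k=0. y[0] = 3×3 = 9

9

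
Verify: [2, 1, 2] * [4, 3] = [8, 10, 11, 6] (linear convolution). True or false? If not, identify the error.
Recompute linear convolution of [2, 1, 2] and [4, 3]: y[0] = 2×4 = 8; y[1] = 2×3 + 1×4 = 10; y[2] = 1×3 + 2×4 = 11; y[3] = 2×3 = 6 → [8, 10, 11, 6]. Given [8, 10, 11, 6] matches, so answer: Yes

Yes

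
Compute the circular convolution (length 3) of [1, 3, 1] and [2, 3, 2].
Use y[k] = Σ_j a[j]·b[(k-j) mod 3]. y[0] = 1×2 + 3×2 + 1×3 = 11; y[1] = 1×3 + 3×2 + 1×2 = 11; y[2] = 1×2 + 3×3 + 1×2 = 13. Result: [11, 11, 13]

[11, 11, 13]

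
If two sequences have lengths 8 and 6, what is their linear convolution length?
Linear/full convolution length: m + n - 1 = 8 + 6 - 1 = 13

13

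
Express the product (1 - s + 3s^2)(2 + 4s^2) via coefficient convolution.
Ascending coefficients: a = [1, -1, 3], b = [2, 0, 4]. c[0] = 1×2 = 2; c[1] = 1×0 + -1×2 = -2; c[2] = 1×4 + -1×0 + 3×2 = 10; c[3] = -1×4 + 3×0 = -4; c[4] = 3×4 = 12. Result coefficients: [2, -2, 10, -4, 12] → 2 - 2s + 10s^2 - 4s^3 + 12s^4

2 - 2s + 10s^2 - 4s^3 + 12s^4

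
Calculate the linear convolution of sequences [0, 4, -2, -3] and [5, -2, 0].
y[0] = 0×5 = 0; y[1] = 0×-2 + 4×5 = 20; y[2] = 0×0 + 4×-2 + -2×5 = -18; y[3] = 4×0 + -2×-2 + -3×5 = -11; y[4] = -2×0 + -3×-2 = 6; y[5] = -3×0 = 0

[0, 20, -18, -11, 6, 0]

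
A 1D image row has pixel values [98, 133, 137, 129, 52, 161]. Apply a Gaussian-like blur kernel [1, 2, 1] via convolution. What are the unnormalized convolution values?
Convolve image row [98, 133, 137, 129, 52, 161] with kernel [1, 2, 1]: y[0] = 98×1 = 98; y[1] = 98×2 + 133×1 = 329; y[2] = 98×1 + 133×2 + 137×1 = 501; y[3] = 133×1 + 137×2 + 129×1 = 536; y[4] = 137×1 + 129×2 + 52×1 = 447; y[5] = 129×1 + 52×2 + 161×1 = 394; y[6] = 52×1 + 161×2 = 374; y[7] = 161×1 = 161 → [98, 329, 501, 536, 447, 394, 374, 161]. Normalization factor = sum(kernel) = 4.

[98, 329, 501, 536, 447, 394, 374, 161]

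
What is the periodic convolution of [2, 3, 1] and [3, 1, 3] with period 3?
Use y[k] = Σ_j x[j]·h[(k-j) mod 3]. y[0] = 2×3 + 3×3 + 1×1 = 16; y[1] = 2×1 + 3×3 + 1×3 = 14; y[2] = 2×3 + 3×1 + 1×3 = 12. Result: [16, 14, 12]

[16, 14, 12]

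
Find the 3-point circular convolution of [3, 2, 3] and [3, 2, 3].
Use y[k] = Σ_j x[j]·h[(k-j) mod 3]. y[0] = 3×3 + 2×3 + 3×2 = 21; y[1] = 3×2 + 2×3 + 3×3 = 21; y[2] = 3×3 + 2×2 + 3×3 = 22. Result: [21, 21, 22]

[21, 21, 22]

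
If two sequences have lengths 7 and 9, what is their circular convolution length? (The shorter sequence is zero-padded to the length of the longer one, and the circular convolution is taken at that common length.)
Circular convolution (zero-padding the shorter input) has length max(m, n) = max(7, 9) = 9

9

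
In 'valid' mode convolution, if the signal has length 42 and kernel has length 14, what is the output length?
'Valid' mode counts only positions where the kernel fully overlaps the signal: m - n + 1 = 42 - 14 + 1 = 29

29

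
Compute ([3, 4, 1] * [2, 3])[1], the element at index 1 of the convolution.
Use y[k] = Σ_i a[i]·b[k-i] at k=1. y[1] = 3×3 + 4×2 = 17

17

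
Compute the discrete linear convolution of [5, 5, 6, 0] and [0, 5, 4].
y[0] = 5×0 = 0; y[1] = 5×5 + 5×0 = 25; y[2] = 5×4 + 5×5 + 6×0 = 45; y[3] = 5×4 + 6×5 + 0×0 = 50; y[4] = 6×4 + 0×5 = 24; y[5] = 0×4 = 0

[0, 25, 45, 50, 24, 0]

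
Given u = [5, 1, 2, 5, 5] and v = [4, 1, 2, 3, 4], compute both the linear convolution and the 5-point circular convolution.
Linear: y_lin[0] = 5×4 = 20; y_lin[1] = 5×1 + 1×4 = 9; y_lin[2] = 5×2 + 1×1 + 2×4 = 19; y_lin[3] = 5×3 + 1×2 + 2×1 + 5×4 = 39; y_lin[4] = 5×4 + 1×3 + 2×2 + 5×1 + 5×4 = 52; y_lin[5] = 1×4 + 2×3 + 5×2 + 5×1 = 25; y_lin[6] = 2×4 + 5×3 + 5×2 = 33; y_lin[7] = 5×4 + 5×3 = 35; y_lin[8] = 5×4 = 20 → [20, 9, 19, 39, 52, 25, 33, 35, 20]. Circular (length 5): y[0] = 5×4 + 1×4 + 2×3 + 5×2 + 5×1 = 45; y[1] = 5×1 + 1×4 + 2×4 + 5×3 + 5×2 = 42; y[2] = 5×2 + 1×1 + 2×4 + 5×4 + 5×3 = 54; y[3] = 5×3 + 1×2 + 2×1 + 5×4 + 5×4 = 59; y[4] = 5×4 + 1×3 + 2×2 + 5×1 + 5×4 = 52 → [45, 42, 54, 59, 52]

Linear: [20, 9, 19, 39, 52, 25, 33, 35, 20], Circular: [45, 42, 54, 59, 52]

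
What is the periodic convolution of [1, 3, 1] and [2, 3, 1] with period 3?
Use y[k] = Σ_j a[j]·b[(k-j) mod 3]. y[0] = 1×2 + 3×1 + 1×3 = 8; y[1] = 1×3 + 3×2 + 1×1 = 10; y[2] = 1×1 + 3×3 + 1×2 = 12. Result: [8, 10, 12]

[8, 10, 12]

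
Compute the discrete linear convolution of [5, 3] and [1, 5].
y[0] = 5×1 = 5; y[1] = 5×5 + 3×1 = 28; y[2] = 3×5 = 15

[5, 28, 15]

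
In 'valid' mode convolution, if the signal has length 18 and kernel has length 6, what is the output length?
'Valid' mode counts only positions where the kernel fully overlaps the signal: m - n + 1 = 18 - 6 + 1 = 13

13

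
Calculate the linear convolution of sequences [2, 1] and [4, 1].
y[0] = 2×4 = 8; y[1] = 2×1 + 1×4 = 6; y[2] = 1×1 = 1

[8, 6, 1]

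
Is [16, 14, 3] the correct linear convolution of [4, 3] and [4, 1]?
Recompute linear convolution of [4, 3] and [4, 1]: y[0] = 4×4 = 16; y[1] = 4×1 + 3×4 = 16; y[2] = 3×1 = 3 → [16, 16, 3]. Compare to given [16, 14, 3]: they differ at index 1: given 14, correct 16, so answer: No

No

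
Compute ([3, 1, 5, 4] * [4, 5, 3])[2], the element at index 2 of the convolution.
Use y[k] = Σ_i a[i]·b[k-i] at k=2. y[2] = 3×3 + 1×5 + 5×4 = 34

34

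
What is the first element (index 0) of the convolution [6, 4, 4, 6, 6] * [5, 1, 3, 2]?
Use y[k] = Σ_i a[i]·b[k-i] at k=0. y[0] = 6×5 = 30

30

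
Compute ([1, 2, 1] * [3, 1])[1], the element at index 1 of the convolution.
Use y[k] = Σ_i a[i]·b[k-i] at k=1. y[1] = 1×1 + 2×3 = 7

7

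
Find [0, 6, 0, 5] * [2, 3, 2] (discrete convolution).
y[0] = 0×2 = 0; y[1] = 0×3 + 6×2 = 12; y[2] = 0×2 + 6×3 + 0×2 = 18; y[3] = 6×2 + 0×3 + 5×2 = 22; y[4] = 0×2 + 5×3 = 15; y[5] = 5×2 = 10

[0, 12, 18, 22, 15, 10]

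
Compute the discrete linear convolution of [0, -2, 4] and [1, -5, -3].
y[0] = 0×1 = 0; y[1] = 0×-5 + -2×1 = -2; y[2] = 0×-3 + -2×-5 + 4×1 = 14; y[3] = -2×-3 + 4×-5 = -14; y[4] = 4×-3 = -12

[0, -2, 14, -14, -12]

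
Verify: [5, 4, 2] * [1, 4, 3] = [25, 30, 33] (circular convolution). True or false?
Recompute circular convolution of [5, 4, 2] and [1, 4, 3]: y[0] = 5×1 + 4×3 + 2×4 = 25; y[1] = 5×4 + 4×1 + 2×3 = 30; y[2] = 5×3 + 4×4 + 2×1 = 33 → [25, 30, 33]. Given [25, 30, 33] matches, so answer: Yes

Yes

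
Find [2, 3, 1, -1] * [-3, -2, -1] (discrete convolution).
y[0] = 2×-3 = -6; y[1] = 2×-2 + 3×-3 = -13; y[2] = 2×-1 + 3×-2 + 1×-3 = -11; y[3] = 3×-1 + 1×-2 + -1×-3 = -2; y[4] = 1×-1 + -1×-2 = 1; y[5] = -1×-1 = 1

[-6, -13, -11, -2, 1, 1]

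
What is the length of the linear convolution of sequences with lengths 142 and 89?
Linear/full convolution length: m + n - 1 = 142 + 89 - 1 = 230

230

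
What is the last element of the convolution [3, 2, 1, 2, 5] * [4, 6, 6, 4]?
Use y[k] = Σ_i a[i]·b[k-i] at k=7. y[7] = 5×4 = 20

20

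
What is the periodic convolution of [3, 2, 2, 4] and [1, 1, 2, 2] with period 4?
Use y[k] = Σ_j a[j]·b[(k-j) mod 4]. y[0] = 3×1 + 2×2 + 2×2 + 4×1 = 15; y[1] = 3×1 + 2×1 + 2×2 + 4×2 = 17; y[2] = 3×2 + 2×1 + 2×1 + 4×2 = 18; y[3] = 3×2 + 2×2 + 2×1 + 4×1 = 16. Result: [15, 17, 18, 16]

[15, 17, 18, 16]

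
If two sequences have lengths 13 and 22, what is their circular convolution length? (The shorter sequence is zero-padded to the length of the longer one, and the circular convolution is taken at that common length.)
Circular convolution (zero-padding the shorter input) has length max(m, n) = max(13, 22) = 22

22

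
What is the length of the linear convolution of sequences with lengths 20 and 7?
Linear/full convolution length: m + n - 1 = 20 + 7 - 1 = 26

26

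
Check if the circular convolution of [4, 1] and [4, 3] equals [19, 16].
Recompute circular convolution of [4, 1] and [4, 3]: y[0] = 4×4 + 1×3 = 19; y[1] = 4×3 + 1×4 = 16 → [19, 16]. Given [19, 16] matches, so answer: Yes

Yes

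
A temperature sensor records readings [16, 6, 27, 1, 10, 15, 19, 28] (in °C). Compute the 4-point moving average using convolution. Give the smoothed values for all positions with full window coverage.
4-point moving average kernel = [1, 1, 1, 1]. Apply in 'valid' mode (full window coverage): avg[0] = (16 + 6 + 27 + 1) / 4 = 12.5; avg[1] = (6 + 27 + 1 + 10) / 4 = 11.0; avg[2] = (27 + 1 + 10 + 15) / 4 = 13.25; avg[3] = (1 + 10 + 15 + 19) / 4 = 11.25; avg[4] = (10 + 15 + 19 + 28) / 4 = 18.0. Smoothed values: [12.5, 11.0, 13.25, 11.25, 18.0]

[12.5, 11.0, 13.25, 11.25, 18.0]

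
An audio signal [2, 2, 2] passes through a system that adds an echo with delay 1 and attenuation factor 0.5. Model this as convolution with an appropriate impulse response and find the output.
Direct-path + delayed-attenuated-path model → impulse response h = [1, 0.5] (1 at lag 0, 0.5 at lag 1). Output y[n] = x[n] + 0.5·x[n - 1] (with x[n] = 0 outside 0..2): y[0] = 2 + 0.5×0 = 2; y[1] = 2 + 0.5×2 = 3.0; y[2] = 2 + 0.5×2 = 3.0; y[3] = 0 + 0.5×2 = 1.0. So y = [2, 3.0, 3.0, 1.0]

[2, 3.0, 3.0, 1.0]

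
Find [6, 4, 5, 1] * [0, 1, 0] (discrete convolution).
y[0] = 6×0 = 0; y[1] = 6×1 + 4×0 = 6; y[2] = 6×0 + 4×1 + 5×0 = 4; y[3] = 4×0 + 5×1 + 1×0 = 5; y[4] = 5×0 + 1×1 = 1; y[5] = 1×0 = 0

[0, 6, 4, 5, 1, 0]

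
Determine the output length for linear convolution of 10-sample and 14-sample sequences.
Linear/full convolution length: m + n - 1 = 10 + 14 - 1 = 23

23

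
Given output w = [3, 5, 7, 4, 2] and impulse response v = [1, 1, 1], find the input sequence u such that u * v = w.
Deconvolve w=[3, 5, 7, 4, 2] by v=[1, 1, 1]. Since v[0]=1, solve forward: u[0] = w[0] / 1 = 3; u[1] = (w[1] - 3×1) / 1 = 2; u[2] = (w[2] - 2×1 - 3×1) / 1 = 2. So u = [3, 2, 2]. Check by forward convolution: w[0] = 3×1 = 3; w[1] = 3×1 + 2×1 = 5; w[2] = 3×1 + 2×1 + 2×1 = 7; w[3] = 2×1 + 2×1 = 4; w[4] = 2×1 = 2

[3, 2, 2]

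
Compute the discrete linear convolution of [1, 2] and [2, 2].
y[0] = 1×2 = 2; y[1] = 1×2 + 2×2 = 6; y[2] = 2×2 = 4

[2, 6, 4]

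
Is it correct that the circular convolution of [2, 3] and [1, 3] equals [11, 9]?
Recompute circular convolution of [2, 3] and [1, 3]: y[0] = 2×1 + 3×3 = 11; y[1] = 2×3 + 3×1 = 9 → [11, 9]. Given [11, 9] matches, so answer: Yes

Yes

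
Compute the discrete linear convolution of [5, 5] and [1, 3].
y[0] = 5×1 = 5; y[1] = 5×3 + 5×1 = 20; y[2] = 5×3 = 15

[5, 20, 15]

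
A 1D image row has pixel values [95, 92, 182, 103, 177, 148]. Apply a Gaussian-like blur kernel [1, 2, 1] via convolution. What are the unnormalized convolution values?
Convolve image row [95, 92, 182, 103, 177, 148] with kernel [1, 2, 1]: y[0] = 95×1 = 95; y[1] = 95×2 + 92×1 = 282; y[2] = 95×1 + 92×2 + 182×1 = 461; y[3] = 92×1 + 182×2 + 103×1 = 559; y[4] = 182×1 + 103×2 + 177×1 = 565; y[5] = 103×1 + 177×2 + 148×1 = 605; y[6] = 177×1 + 148×2 = 473; y[7] = 148×1 = 148 → [95, 282, 461, 559, 565, 605, 473, 148]. Normalization factor = sum(kernel) = 4.

[95, 282, 461, 559, 565, 605, 473, 148]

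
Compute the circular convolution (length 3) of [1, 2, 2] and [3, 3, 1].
Use y[k] = Σ_j s[j]·t[(k-j) mod 3]. y[0] = 1×3 + 2×1 + 2×3 = 11; y[1] = 1×3 + 2×3 + 2×1 = 11; y[2] = 1×1 + 2×3 + 2×3 = 13. Result: [11, 11, 13]

[11, 11, 13]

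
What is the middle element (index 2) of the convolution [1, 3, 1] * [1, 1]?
Use y[k] = Σ_i a[i]·b[k-i] at k=2. y[2] = 3×1 + 1×1 = 4

4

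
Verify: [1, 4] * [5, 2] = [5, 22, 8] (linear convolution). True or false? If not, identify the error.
Recompute linear convolution of [1, 4] and [5, 2]: y[0] = 1×5 = 5; y[1] = 1×2 + 4×5 = 22; y[2] = 4×2 = 8 → [5, 22, 8]. Given [5, 22, 8] matches, so answer: Yes

Yes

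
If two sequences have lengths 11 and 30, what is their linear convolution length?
Linear/full convolution length: m + n - 1 = 11 + 30 - 1 = 40

40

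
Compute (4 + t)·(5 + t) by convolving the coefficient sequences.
Ascending coefficients: a = [4, 1], b = [5, 1]. c[0] = 4×5 = 20; c[1] = 4×1 + 1×5 = 9; c[2] = 1×1 = 1. Result coefficients: [20, 9, 1] → 20 + 9t + t^2

20 + 9t + t^2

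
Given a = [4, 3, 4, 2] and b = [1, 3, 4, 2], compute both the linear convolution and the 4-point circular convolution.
Linear: y_lin[0] = 4×1 = 4; y_lin[1] = 4×3 + 3×1 = 15; y_lin[2] = 4×4 + 3×3 + 4×1 = 29; y_lin[3] = 4×2 + 3×4 + 4×3 + 2×1 = 34; y_lin[4] = 3×2 + 4×4 + 2×3 = 28; y_lin[5] = 4×2 + 2×4 = 16; y_lin[6] = 2×2 = 4 → [4, 15, 29, 34, 28, 16, 4]. Circular (length 4): y[0] = 4×1 + 3×2 + 4×4 + 2×3 = 32; y[1] = 4×3 + 3×1 + 4×2 + 2×4 = 31; y[2] = 4×4 + 3×3 + 4×1 + 2×2 = 33; y[3] = 4×2 + 3×4 + 4×3 + 2×1 = 34 → [32, 31, 33, 34]

Linear: [4, 15, 29, 34, 28, 16, 4], Circular: [32, 31, 33, 34]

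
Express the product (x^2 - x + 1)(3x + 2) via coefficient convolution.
Ascending coefficients: a = [1, -1, 1], b = [2, 3]. c[0] = 1×2 = 2; c[1] = 1×3 + -1×2 = 1; c[2] = -1×3 + 1×2 = -1; c[3] = 1×3 = 3. Result coefficients: [2, 1, -1, 3] → 3x^3 - x^2 + x + 2

3x^3 - x^2 + x + 2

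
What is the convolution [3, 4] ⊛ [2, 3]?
y[0] = 3×2 = 6; y[1] = 3×3 + 4×2 = 17; y[2] = 4×3 = 12

[6, 17, 12]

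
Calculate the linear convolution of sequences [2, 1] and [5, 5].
y[0] = 2×5 = 10; y[1] = 2×5 + 1×5 = 15; y[2] = 1×5 = 5

[10, 15, 5]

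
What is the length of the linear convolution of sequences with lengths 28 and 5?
Linear/full convolution length: m + n - 1 = 28 + 5 - 1 = 32

32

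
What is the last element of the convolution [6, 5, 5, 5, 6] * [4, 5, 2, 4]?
Use y[k] = Σ_i a[i]·b[k-i] at k=7. y[7] = 6×4 = 24

24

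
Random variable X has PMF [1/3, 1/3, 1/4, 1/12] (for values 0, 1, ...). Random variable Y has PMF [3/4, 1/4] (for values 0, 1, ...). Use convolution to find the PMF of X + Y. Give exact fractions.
P(X+Y=k) = Σ_i P(X=i)·P(Y=k-i) — a convolution of [1/3, 1/3, 1/4, 1/12] and [3/4, 1/4]. P(X+Y=0) = (1/3)×(3/4) = 1/4; P(X+Y=1) = (1/3)×(1/4) + (1/3)×(3/4) = 1/12 + 1/4 = 1/3; P(X+Y=2) = (1/3)×(1/4) + (1/4)×(3/4) = 1/12 + 3/16 = 13/48; P(X+Y=3) = (1/4)×(1/4) + (1/12)×(3/4) = 1/16 + 1/16 = 1/8; P(X+Y=4) = (1/12)×(1/4) = 1/48. PMF: [1/4, 1/3, 13/48, 1/8, 1/48] (sums to 1 ✓)

[1/4, 1/3, 13/48, 1/8, 1/48]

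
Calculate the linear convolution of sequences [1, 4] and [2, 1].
y[0] = 1×2 = 2; y[1] = 1×1 + 4×2 = 9; y[2] = 4×1 = 4

[2, 9, 4]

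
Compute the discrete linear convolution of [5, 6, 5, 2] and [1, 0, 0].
y[0] = 5×1 = 5; y[1] = 5×0 + 6×1 = 6; y[2] = 5×0 + 6×0 + 5×1 = 5; y[3] = 6×0 + 5×0 + 2×1 = 2; y[4] = 5×0 + 2×0 = 0; y[5] = 2×0 = 0

[5, 6, 5, 2, 0, 0]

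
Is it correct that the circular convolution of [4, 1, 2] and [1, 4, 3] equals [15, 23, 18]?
Recompute circular convolution of [4, 1, 2] and [1, 4, 3]: y[0] = 4×1 + 1×3 + 2×4 = 15; y[1] = 4×4 + 1×1 + 2×3 = 23; y[2] = 4×3 + 1×4 + 2×1 = 18 → [15, 23, 18]. Given [15, 23, 18] matches, so answer: Yes

Yes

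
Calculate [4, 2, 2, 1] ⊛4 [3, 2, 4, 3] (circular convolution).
Use y[k] = Σ_j x[j]·h[(k-j) mod 4]. y[0] = 4×3 + 2×3 + 2×4 + 1×2 = 28; y[1] = 4×2 + 2×3 + 2×3 + 1×4 = 24; y[2] = 4×4 + 2×2 + 2×3 + 1×3 = 29; y[3] = 4×3 + 2×4 + 2×2 + 1×3 = 27. Result: [28, 24, 29, 27]

[28, 24, 29, 27]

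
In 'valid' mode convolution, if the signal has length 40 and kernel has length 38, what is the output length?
'Valid' mode counts only positions where the kernel fully overlaps the signal: m - n + 1 = 40 - 38 + 1 = 3

3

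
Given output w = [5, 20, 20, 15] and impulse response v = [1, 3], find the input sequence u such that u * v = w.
Deconvolve w=[5, 20, 20, 15] by v=[1, 3]. Since v[0]=1, solve forward: u[0] = w[0] / 1 = 5; u[1] = (w[1] - 5×3) / 1 = 5; u[2] = (w[2] - 5×3) / 1 = 5. So u = [5, 5, 5]. Check by forward convolution: w[0] = 5×1 = 5; w[1] = 5×3 + 5×1 = 20; w[2] = 5×3 + 5×1 = 20; w[3] = 5×3 = 15

[5, 5, 5]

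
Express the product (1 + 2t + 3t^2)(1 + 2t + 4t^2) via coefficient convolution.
Ascending coefficients: a = [1, 2, 3], b = [1, 2, 4]. c[0] = 1×1 = 1; c[1] = 1×2 + 2×1 = 4; c[2] = 1×4 + 2×2 + 3×1 = 11; c[3] = 2×4 + 3×2 = 14; c[4] = 3×4 = 12. Result coefficients: [1, 4, 11, 14, 12] → 1 + 4t + 11t^2 + 14t^3 + 12t^4

1 + 4t + 11t^2 + 14t^3 + 12t^4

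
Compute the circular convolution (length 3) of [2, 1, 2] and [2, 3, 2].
Use y[k] = Σ_j u[j]·v[(k-j) mod 3]. y[0] = 2×2 + 1×2 + 2×3 = 12; y[1] = 2×3 + 1×2 + 2×2 = 12; y[2] = 2×2 + 1×3 + 2×2 = 11. Result: [12, 12, 11]

[12, 12, 11]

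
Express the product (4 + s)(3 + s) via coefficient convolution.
Ascending coefficients: a = [4, 1], b = [3, 1]. c[0] = 4×3 = 12; c[1] = 4×1 + 1×3 = 7; c[2] = 1×1 = 1. Result coefficients: [12, 7, 1] → 12 + 7s + s^2

12 + 7s + s^2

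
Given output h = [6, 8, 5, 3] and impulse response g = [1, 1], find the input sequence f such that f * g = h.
Deconvolve h=[6, 8, 5, 3] by g=[1, 1]. Since g[0]=1, solve forward: f[0] = h[0] / 1 = 6; f[1] = (h[1] - 6×1) / 1 = 2; f[2] = (h[2] - 2×1) / 1 = 3. So f = [6, 2, 3]. Check by forward convolution: h[0] = 6×1 = 6; h[1] = 6×1 + 2×1 = 8; h[2] = 2×1 + 3×1 = 5; h[3] = 3×1 = 3

[6, 2, 3]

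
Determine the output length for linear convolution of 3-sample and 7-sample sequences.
Linear/full convolution length: m + n - 1 = 3 + 7 - 1 = 9

9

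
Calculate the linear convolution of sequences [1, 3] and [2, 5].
y[0] = 1×2 = 2; y[1] = 1×5 + 3×2 = 11; y[2] = 3×5 = 15

[2, 11, 15]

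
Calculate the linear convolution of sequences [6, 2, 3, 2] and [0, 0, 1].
y[0] = 6×0 = 0; y[1] = 6×0 + 2×0 = 0; y[2] = 6×1 + 2×0 + 3×0 = 6; y[3] = 2×1 + 3×0 + 2×0 = 2; y[4] = 3×1 + 2×0 = 3; y[5] = 2×1 = 2

[0, 0, 6, 2, 3, 2]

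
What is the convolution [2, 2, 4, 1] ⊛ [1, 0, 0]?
y[0] = 2×1 = 2; y[1] = 2×0 + 2×1 = 2; y[2] = 2×0 + 2×0 + 4×1 = 4; y[3] = 2×0 + 4×0 + 1×1 = 1; y[4] = 4×0 + 1×0 = 0; y[5] = 1×0 = 0

[2, 2, 4, 1, 0, 0]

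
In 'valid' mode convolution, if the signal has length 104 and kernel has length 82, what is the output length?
'Valid' mode counts only positions where the kernel fully overlaps the signal: m - n + 1 = 104 - 82 + 1 = 23

23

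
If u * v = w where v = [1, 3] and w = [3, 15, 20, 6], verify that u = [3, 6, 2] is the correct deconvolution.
Forward-compute [3, 6, 2] * [1, 3]: w[0] = 3×1 = 3; w[1] = 3×3 + 6×1 = 15; w[2] = 6×3 + 2×1 = 20; w[3] = 2×3 = 6 → [3, 15, 20, 6]. Matches given w = [3, 15, 20, 6], so verified.

Verified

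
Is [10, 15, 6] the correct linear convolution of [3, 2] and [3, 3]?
Recompute linear convolution of [3, 2] and [3, 3]: y[0] = 3×3 = 9; y[1] = 3×3 + 2×3 = 15; y[2] = 2×3 = 6 → [9, 15, 6]. Compare to given [10, 15, 6]: they differ at index 0: given 10, correct 9, so answer: No

No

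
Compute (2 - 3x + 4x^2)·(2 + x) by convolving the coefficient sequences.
Ascending coefficients: a = [2, -3, 4], b = [2, 1]. c[0] = 2×2 = 4; c[1] = 2×1 + -3×2 = -4; c[2] = -3×1 + 4×2 = 5; c[3] = 4×1 = 4. Result coefficients: [4, -4, 5, 4] → 4 - 4x + 5x^2 + 4x^3

4 - 4x + 5x^2 + 4x^3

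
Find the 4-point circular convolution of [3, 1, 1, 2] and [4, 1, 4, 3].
Use y[k] = Σ_j u[j]·v[(k-j) mod 4]. y[0] = 3×4 + 1×3 + 1×4 + 2×1 = 21; y[1] = 3×1 + 1×4 + 1×3 + 2×4 = 18; y[2] = 3×4 + 1×1 + 1×4 + 2×3 = 23; y[3] = 3×3 + 1×4 + 1×1 + 2×4 = 22. Result: [21, 18, 23, 22]

[21, 18, 23, 22]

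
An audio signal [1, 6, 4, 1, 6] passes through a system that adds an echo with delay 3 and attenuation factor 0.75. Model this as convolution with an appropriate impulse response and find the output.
Direct-path + delayed-attenuated-path model → impulse response h = [1, 0, 0, 0.75] (1 at lag 0, 0.75 at lag 3). Output y[n] = x[n] + 0.75·x[n - 3] (with x[n] = 0 outside 0..4): y[0] = 1 + 0.75×0 = 1; y[1] = 6 + 0.75×0 = 6; y[2] = 4 + 0.75×0 = 4; y[3] = 1 + 0.75×1 = 1.75; y[4] = 6 + 0.75×6 = 10.5; y[5] = 0 + 0.75×4 = 3.0; y[6] = 0 + 0.75×1 = 0.75; y[7] = 0 + 0.75×6 = 4.5. So y = [1, 6, 4, 1.75, 10.5, 3.0, 0.75, 4.5]

[1, 6, 4, 1.75, 10.5, 3.0, 0.75, 4.5]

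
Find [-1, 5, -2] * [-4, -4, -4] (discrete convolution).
y[0] = -1×-4 = 4; y[1] = -1×-4 + 5×-4 = -16; y[2] = -1×-4 + 5×-4 + -2×-4 = -8; y[3] = 5×-4 + -2×-4 = -12; y[4] = -2×-4 = 8

[4, -16, -8, -12, 8]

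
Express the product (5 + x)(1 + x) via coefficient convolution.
Ascending coefficients: a = [5, 1], b = [1, 1]. c[0] = 5×1 = 5; c[1] = 5×1 + 1×1 = 6; c[2] = 1×1 = 1. Result coefficients: [5, 6, 1] → 5 + 6x + x^2

5 + 6x + x^2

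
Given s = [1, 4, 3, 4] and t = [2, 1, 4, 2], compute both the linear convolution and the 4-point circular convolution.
Linear: y_lin[0] = 1×2 = 2; y_lin[1] = 1×1 + 4×2 = 9; y_lin[2] = 1×4 + 4×1 + 3×2 = 14; y_lin[3] = 1×2 + 4×4 + 3×1 + 4×2 = 29; y_lin[4] = 4×2 + 3×4 + 4×1 = 24; y_lin[5] = 3×2 + 4×4 = 22; y_lin[6] = 4×2 = 8 → [2, 9, 14, 29, 24, 22, 8]. Circular (length 4): y[0] = 1×2 + 4×2 + 3×4 + 4×1 = 26; y[1] = 1×1 + 4×2 + 3×2 + 4×4 = 31; y[2] = 1×4 + 4×1 + 3×2 + 4×2 = 22; y[3] = 1×2 + 4×4 + 3×1 + 4×2 = 29 → [26, 31, 22, 29]

Linear: [2, 9, 14, 29, 24, 22, 8], Circular: [26, 31, 22, 29]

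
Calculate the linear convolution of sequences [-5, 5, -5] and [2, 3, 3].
y[0] = -5×2 = -10; y[1] = -5×3 + 5×2 = -5; y[2] = -5×3 + 5×3 + -5×2 = -10; y[3] = 5×3 + -5×3 = 0; y[4] = -5×3 = -15

[-10, -5, -10, 0, -15]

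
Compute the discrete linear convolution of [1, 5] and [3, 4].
y[0] = 1×3 = 3; y[1] = 1×4 + 5×3 = 19; y[2] = 5×4 = 20

[3, 19, 20]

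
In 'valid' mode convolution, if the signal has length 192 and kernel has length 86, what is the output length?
'Valid' mode counts only positions where the kernel fully overlaps the signal: m - n + 1 = 192 - 86 + 1 = 107

107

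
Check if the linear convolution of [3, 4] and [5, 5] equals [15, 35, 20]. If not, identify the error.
Recompute linear convolution of [3, 4] and [5, 5]: y[0] = 3×5 = 15; y[1] = 3×5 + 4×5 = 35; y[2] = 4×5 = 20 → [15, 35, 20]. Given [15, 35, 20] matches, so answer: Yes

Yes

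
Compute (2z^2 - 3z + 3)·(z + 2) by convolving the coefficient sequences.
Ascending coefficients: a = [3, -3, 2], b = [2, 1]. c[0] = 3×2 = 6; c[1] = 3×1 + -3×2 = -3; c[2] = -3×1 + 2×2 = 1; c[3] = 2×1 = 2. Result coefficients: [6, -3, 1, 2] → 2z^3 + z^2 - 3z + 6

2z^3 + z^2 - 3z + 6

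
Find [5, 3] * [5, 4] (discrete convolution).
y[0] = 5×5 = 25; y[1] = 5×4 + 3×5 = 35; y[2] = 3×4 = 12

[25, 35, 12]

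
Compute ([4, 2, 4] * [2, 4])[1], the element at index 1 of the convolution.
Use y[k] = Σ_i a[i]·b[k-i] at k=1. y[1] = 4×4 + 2×2 = 20

20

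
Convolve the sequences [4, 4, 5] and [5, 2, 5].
y[0] = 4×5 = 20; y[1] = 4×2 + 4×5 = 28; y[2] = 4×5 + 4×2 + 5×5 = 53; y[3] = 4×5 + 5×2 = 30; y[4] = 5×5 = 25

[20, 28, 53, 30, 25]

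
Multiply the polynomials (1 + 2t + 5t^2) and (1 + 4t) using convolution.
Ascending coefficients: a = [1, 2, 5], b = [1, 4]. c[0] = 1×1 = 1; c[1] = 1×4 + 2×1 = 6; c[2] = 2×4 + 5×1 = 13; c[3] = 5×4 = 20. Result coefficients: [1, 6, 13, 20] → 1 + 6t + 13t^2 + 20t^3

1 + 6t + 13t^2 + 20t^3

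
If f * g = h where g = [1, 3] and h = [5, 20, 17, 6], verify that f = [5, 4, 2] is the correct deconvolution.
Forward-compute [5, 4, 2] * [1, 3]: h[0] = 5×1 = 5; h[1] = 5×3 + 4×1 = 19; h[2] = 4×3 + 2×1 = 14; h[3] = 2×3 = 6 → [5, 19, 14, 6]. Does not match given h = [5, 20, 17, 6].

Not verified. [5, 4, 2] * [1, 3] = [5, 19, 14, 6], which differs from [5, 20, 17, 6] at index 1.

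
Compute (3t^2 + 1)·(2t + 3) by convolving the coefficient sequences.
Ascending coefficients: a = [1, 0, 3], b = [3, 2]. c[0] = 1×3 = 3; c[1] = 1×2 + 0×3 = 2; c[2] = 0×2 + 3×3 = 9; c[3] = 3×2 = 6. Result coefficients: [3, 2, 9, 6] → 6t^3 + 9t^2 + 2t + 3

6t^3 + 9t^2 + 2t + 3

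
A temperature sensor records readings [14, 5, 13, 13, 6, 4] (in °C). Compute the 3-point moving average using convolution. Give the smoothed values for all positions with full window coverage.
3-point moving average kernel = [1, 1, 1]. Apply in 'valid' mode (full window coverage): avg[0] = (14 + 5 + 13) / 3 = 10.67; avg[1] = (5 + 13 + 13) / 3 = 10.33; avg[2] = (13 + 13 + 6) / 3 = 10.67; avg[3] = (13 + 6 + 4) / 3 = 7.67. Smoothed values: [10.67, 10.33, 10.67, 7.67]

[10.67, 10.33, 10.67, 7.67]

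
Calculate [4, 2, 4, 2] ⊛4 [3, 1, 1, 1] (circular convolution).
Use y[k] = Σ_j x[j]·h[(k-j) mod 4]. y[0] = 4×3 + 2×1 + 4×1 + 2×1 = 20; y[1] = 4×1 + 2×3 + 4×1 + 2×1 = 16; y[2] = 4×1 + 2×1 + 4×3 + 2×1 = 20; y[3] = 4×1 + 2×1 + 4×1 + 2×3 = 16. Result: [20, 16, 20, 16]

[20, 16, 20, 16]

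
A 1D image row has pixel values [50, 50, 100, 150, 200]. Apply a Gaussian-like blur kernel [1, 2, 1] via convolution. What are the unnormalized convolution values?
Convolve image row [50, 50, 100, 150, 200] with kernel [1, 2, 1]: y[0] = 50×1 = 50; y[1] = 50×2 + 50×1 = 150; y[2] = 50×1 + 50×2 + 100×1 = 250; y[3] = 50×1 + 100×2 + 150×1 = 400; y[4] = 100×1 + 150×2 + 200×1 = 600; y[5] = 150×1 + 200×2 = 550; y[6] = 200×1 = 200 → [50, 150, 250, 400, 600, 550, 200]. Normalization factor = sum(kernel) = 4.

[50, 150, 250, 400, 600, 550, 200]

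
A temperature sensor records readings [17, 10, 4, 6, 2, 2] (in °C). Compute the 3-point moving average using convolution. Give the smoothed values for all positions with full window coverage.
3-point moving average kernel = [1, 1, 1]. Apply in 'valid' mode (full window coverage): avg[0] = (17 + 10 + 4) / 3 = 10.33; avg[1] = (10 + 4 + 6) / 3 = 6.67; avg[2] = (4 + 6 + 2) / 3 = 4.0; avg[3] = (6 + 2 + 2) / 3 = 3.33. Smoothed values: [10.33, 6.67, 4.0, 3.33]

[10.33, 6.67, 4.0, 3.33]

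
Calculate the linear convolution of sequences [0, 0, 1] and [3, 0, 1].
y[0] = 0×3 = 0; y[1] = 0×0 + 0×3 = 0; y[2] = 0×1 + 0×0 + 1×3 = 3; y[3] = 0×1 + 1×0 = 0; y[4] = 1×1 = 1

[0, 0, 3, 0, 1]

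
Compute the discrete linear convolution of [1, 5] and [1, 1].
y[0] = 1×1 = 1; y[1] = 1×1 + 5×1 = 6; y[2] = 5×1 = 5

[1, 6, 5]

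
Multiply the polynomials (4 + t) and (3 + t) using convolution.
Ascending coefficients: a = [4, 1], b = [3, 1]. c[0] = 4×3 = 12; c[1] = 4×1 + 1×3 = 7; c[2] = 1×1 = 1. Result coefficients: [12, 7, 1] → 12 + 7t + t^2

12 + 7t + t^2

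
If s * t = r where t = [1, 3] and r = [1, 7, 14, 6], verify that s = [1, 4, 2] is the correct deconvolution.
Forward-compute [1, 4, 2] * [1, 3]: r[0] = 1×1 = 1; r[1] = 1×3 + 4×1 = 7; r[2] = 4×3 + 2×1 = 14; r[3] = 2×3 = 6 → [1, 7, 14, 6]. Matches given r = [1, 7, 14, 6], so verified.

Verified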